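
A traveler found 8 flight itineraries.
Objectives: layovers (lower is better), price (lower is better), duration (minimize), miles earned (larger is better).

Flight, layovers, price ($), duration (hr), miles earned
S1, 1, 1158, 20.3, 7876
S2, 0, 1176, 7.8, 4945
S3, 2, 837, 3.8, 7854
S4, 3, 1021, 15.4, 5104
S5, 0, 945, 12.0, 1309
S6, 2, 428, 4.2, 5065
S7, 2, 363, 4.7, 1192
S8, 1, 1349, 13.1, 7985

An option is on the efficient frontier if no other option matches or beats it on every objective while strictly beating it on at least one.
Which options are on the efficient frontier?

S1, S2, S3, S5, S6, S7, S8

S1: not dominated.
S2: not dominated.
S3: not dominated (best duration).
S4: dominated by S3 (layovers 2≤3, price 837≤1021, duration 3.8≤15.4, miles earned 7854≥5104).
S5: not dominated.
S6: not dominated.
S7: not dominated (best price).
S8: not dominated (best miles earned).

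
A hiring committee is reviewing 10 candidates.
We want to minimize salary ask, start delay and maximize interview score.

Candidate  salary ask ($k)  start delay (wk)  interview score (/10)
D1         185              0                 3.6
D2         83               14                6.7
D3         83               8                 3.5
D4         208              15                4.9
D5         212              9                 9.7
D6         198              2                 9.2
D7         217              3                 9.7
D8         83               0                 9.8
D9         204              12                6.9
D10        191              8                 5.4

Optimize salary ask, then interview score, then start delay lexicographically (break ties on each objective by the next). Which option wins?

D8

First minimize salary ask: best is 83, kept {D2, D3, D8}.
Then maximize interview score: best is 9.8, kept {D8}.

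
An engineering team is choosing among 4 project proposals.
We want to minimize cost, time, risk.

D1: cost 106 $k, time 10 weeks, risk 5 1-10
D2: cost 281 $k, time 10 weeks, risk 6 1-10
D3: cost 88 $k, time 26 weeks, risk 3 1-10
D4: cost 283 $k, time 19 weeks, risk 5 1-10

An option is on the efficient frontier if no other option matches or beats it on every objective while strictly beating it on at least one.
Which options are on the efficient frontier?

D1, D3

D1: not dominated.
D2: dominated by D1 (cost 106≤281, time 10≤10, risk 5≤6).
D3: not dominated (best cost).
D4: dominated by D1 (cost 106≤283, time 10≤19, risk 5≤5).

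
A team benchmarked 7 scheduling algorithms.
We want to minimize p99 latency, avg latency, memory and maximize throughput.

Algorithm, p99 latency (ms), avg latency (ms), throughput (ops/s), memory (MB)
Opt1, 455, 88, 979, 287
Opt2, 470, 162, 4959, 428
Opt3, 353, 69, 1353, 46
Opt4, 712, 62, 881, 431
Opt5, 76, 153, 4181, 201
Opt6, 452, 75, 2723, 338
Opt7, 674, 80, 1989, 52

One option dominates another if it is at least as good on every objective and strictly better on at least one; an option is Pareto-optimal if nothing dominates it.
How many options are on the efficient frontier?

6

Opt1: dominated by Opt3 (p99 latency 353≤455, avg latency 69≤88, throughput 1353≥979, memory 46≤287).
Opt2: not dominated (best throughput).
Opt3: not dominated (best memory).
Opt4: not dominated (best avg latency).
Opt5: not dominated (best p99 latency).
Opt6: not dominated.
Opt7: not dominated.
Pareto-optimal: Opt2, Opt3, Opt4, Opt5, Opt6, Opt7 → 6.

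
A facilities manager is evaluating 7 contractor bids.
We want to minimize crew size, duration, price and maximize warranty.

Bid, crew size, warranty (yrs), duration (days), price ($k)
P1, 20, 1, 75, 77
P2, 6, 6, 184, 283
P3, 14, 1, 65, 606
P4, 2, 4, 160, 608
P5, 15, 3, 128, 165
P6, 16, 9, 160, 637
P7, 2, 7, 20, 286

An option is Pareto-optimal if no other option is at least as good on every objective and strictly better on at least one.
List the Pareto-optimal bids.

P1: not dominated (best price).
P2: not dominated.
P3: dominated by P7 (crew size 2≤14, warranty 7≥1, duration 20≤65, price 286≤606).
P4: dominated by P7 (crew size 2≤2, warranty 7≥4, duration 20≤160, price 286≤608).
P5: not dominated.
P6: not dominated (best warranty).
P7: not dominated (best duration).

P1, P2, P5, P6, P7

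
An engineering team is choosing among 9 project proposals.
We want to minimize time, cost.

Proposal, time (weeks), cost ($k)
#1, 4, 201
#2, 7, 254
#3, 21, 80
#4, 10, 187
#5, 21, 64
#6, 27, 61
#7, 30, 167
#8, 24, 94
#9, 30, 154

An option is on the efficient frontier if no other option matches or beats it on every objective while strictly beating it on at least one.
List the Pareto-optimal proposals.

#1, #4, #5, #6

#1: not dominated (best time).
#2: dominated by #1 (time 4≤7, cost 201≤254).
#3: dominated by #5 (time 21≤21, cost 64≤80).
#4: not dominated.
#5: not dominated.
#6: not dominated (best cost).
#7: dominated by #3 (time 21≤30, cost 80≤167).
#8: dominated by #3 (time 21≤24, cost 80≤94).
#9: dominated by #3 (time 21≤30, cost 80≤154).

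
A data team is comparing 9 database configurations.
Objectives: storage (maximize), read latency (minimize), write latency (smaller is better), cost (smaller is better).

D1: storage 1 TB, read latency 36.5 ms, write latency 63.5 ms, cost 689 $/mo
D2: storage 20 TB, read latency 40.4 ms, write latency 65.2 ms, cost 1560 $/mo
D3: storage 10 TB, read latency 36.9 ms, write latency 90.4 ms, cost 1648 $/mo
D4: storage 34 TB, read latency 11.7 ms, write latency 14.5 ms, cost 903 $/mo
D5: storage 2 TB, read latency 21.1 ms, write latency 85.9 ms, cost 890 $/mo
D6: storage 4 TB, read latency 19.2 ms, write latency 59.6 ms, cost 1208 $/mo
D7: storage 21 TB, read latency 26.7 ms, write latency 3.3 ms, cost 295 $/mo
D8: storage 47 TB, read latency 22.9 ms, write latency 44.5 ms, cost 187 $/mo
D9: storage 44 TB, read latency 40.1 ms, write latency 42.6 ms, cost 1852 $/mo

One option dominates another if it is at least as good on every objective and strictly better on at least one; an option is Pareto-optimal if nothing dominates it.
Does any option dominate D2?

D4 vs D2: storage 34≥20, read latency 11.7≤40.4, write latency 14.5≤65.2, cost 903≤1560 — D4 is at least as good on every objective and strictly better on at least one, so D4 dominates D2.

Yes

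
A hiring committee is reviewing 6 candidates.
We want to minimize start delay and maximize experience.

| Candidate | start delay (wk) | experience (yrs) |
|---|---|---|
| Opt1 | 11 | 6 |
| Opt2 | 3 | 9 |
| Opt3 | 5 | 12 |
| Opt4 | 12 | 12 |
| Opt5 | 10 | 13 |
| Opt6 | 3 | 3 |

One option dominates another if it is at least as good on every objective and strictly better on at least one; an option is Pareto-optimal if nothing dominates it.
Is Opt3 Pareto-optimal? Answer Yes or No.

Yes

Opt1: worse on start delay (11 vs 5).
Opt2: worse on experience (9 vs 12).
Opt4: worse on start delay (12 vs 5).
Opt5: worse on start delay (10 vs 5).
Opt6: worse on experience (3 vs 12).
No option is at least as good as Opt3 on every objective and strictly better on one.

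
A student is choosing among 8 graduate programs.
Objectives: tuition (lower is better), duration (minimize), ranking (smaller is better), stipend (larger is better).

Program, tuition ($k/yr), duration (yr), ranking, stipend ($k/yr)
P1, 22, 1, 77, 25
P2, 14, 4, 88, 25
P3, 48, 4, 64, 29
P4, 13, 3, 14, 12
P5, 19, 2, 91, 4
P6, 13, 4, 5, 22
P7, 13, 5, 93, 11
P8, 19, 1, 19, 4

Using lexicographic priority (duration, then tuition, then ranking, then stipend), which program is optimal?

First minimize duration: best is 1, kept {P1, P8}.
Then minimize tuition: best is 19, kept {P8}.

P8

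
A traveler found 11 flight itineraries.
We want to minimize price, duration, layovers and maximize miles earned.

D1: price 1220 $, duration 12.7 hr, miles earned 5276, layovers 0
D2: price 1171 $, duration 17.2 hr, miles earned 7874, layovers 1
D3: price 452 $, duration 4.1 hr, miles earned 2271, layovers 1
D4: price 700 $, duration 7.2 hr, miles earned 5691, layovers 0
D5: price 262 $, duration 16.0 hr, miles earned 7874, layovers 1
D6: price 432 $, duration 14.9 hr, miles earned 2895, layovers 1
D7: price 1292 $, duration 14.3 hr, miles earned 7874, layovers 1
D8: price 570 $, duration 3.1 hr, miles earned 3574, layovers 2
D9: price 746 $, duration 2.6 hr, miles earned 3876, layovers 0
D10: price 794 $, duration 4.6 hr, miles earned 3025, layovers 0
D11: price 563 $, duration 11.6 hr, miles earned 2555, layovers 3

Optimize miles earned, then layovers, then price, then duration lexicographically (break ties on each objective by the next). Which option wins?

First maximize miles earned: best is 7874, kept {D2, D5, D7}.
Then minimize layovers: best is 1, kept {D2, D5, D7}.
Then minimize price: best is 262, kept {D5}.

D5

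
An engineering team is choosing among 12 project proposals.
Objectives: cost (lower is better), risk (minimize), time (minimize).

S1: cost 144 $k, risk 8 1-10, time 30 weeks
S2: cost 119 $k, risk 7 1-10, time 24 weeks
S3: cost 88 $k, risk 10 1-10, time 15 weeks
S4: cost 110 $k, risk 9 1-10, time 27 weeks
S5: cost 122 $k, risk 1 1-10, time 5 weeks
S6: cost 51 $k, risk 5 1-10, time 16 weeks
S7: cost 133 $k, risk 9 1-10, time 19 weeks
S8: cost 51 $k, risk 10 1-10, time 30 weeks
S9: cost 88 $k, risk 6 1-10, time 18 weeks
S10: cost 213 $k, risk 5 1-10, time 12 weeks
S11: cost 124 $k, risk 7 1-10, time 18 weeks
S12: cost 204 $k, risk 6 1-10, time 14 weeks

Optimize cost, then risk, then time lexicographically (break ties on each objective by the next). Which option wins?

First minimize cost: best is 51, kept {S6, S8}.
Then minimize risk: best is 5, kept {S6}.

S6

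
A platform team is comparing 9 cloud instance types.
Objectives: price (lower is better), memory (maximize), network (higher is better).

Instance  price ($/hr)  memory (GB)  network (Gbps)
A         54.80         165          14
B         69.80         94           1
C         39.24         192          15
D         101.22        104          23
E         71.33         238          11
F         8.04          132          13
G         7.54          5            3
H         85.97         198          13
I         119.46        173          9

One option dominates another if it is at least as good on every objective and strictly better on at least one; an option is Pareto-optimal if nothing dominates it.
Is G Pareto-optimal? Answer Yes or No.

Yes

A: worse on price (54.80 vs 7.54).
B: worse on price (69.80 vs 7.54).
C: worse on price (39.24 vs 7.54).
D: worse on price (101.22 vs 7.54).
E: worse on price (71.33 vs 7.54).
F: worse on price (8.04 vs 7.54).
H: worse on price (85.97 vs 7.54).
I: worse on price (119.46 vs 7.54).
No option is at least as good as G on every objective and strictly better on one.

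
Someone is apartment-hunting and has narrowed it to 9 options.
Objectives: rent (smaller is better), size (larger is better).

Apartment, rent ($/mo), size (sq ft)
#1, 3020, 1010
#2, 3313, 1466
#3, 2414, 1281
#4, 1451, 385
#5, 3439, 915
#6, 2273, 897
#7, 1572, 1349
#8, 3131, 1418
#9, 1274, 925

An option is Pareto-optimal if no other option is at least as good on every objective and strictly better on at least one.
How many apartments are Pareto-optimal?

#1: dominated by #3 (rent 2414≤3020, size 1281≥1010).
#2: not dominated (best size).
#3: dominated by #7 (rent 1572≤2414, size 1349≥1281).
#4: dominated by #9 (rent 1274≤1451, size 925≥385).
#5: dominated by #1 (rent 3020≤3439, size 1010≥915).
#6: dominated by #7 (rent 1572≤2273, size 1349≥897).
#7: not dominated.
#8: not dominated.
#9: not dominated (best rent).
Pareto-optimal: #2, #7, #8, #9 → 4.

4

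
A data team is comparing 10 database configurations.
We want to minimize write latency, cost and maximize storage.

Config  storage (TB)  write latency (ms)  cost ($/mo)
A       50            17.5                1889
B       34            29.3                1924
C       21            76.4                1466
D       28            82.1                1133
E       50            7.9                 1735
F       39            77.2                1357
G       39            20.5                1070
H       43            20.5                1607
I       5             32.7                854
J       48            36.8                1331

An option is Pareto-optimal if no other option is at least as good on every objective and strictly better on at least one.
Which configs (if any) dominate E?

A: worse on write latency (17.5 vs 7.9).
B: worse on storage (34 vs 50).
C: worse on storage (21 vs 50).
D: worse on storage (28 vs 50).
F: worse on storage (39 vs 50).
G: worse on storage (39 vs 50).
H: worse on storage (43 vs 50).
I: worse on storage (5 vs 50).
J: worse on storage (48 vs 50).
No option dominates E.

none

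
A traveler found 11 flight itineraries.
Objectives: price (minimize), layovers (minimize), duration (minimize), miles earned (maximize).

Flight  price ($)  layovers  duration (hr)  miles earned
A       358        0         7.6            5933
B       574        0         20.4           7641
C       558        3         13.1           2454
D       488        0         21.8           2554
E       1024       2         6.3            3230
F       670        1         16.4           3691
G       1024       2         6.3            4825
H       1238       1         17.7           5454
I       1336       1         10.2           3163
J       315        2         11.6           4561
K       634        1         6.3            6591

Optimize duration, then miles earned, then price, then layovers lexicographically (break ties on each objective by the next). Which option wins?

First minimize duration: best is 6.3, kept {E, G, K}.
Then maximize miles earned: best is 6591, kept {K}.

K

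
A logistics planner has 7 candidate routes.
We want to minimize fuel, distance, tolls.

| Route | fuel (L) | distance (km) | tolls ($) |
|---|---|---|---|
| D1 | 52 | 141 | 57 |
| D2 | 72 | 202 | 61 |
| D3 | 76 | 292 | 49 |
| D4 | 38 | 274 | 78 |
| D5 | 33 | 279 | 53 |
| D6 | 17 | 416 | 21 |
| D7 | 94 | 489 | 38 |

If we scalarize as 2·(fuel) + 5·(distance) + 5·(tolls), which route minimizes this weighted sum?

D1

D1: 2·52 + 5·141 + 5·57 = 1094
D2: 2·72 + 5·202 + 5·61 = 1459
D3: 2·76 + 5·292 + 5·49 = 1857
D4: 2·38 + 5·274 + 5·78 = 1836
D5: 2·33 + 5·279 + 5·53 = 1726
D6: 2·17 + 5·416 + 5·21 = 2219
D7: 2·94 + 5·489 + 5·38 = 2823
Lowest: D1 at 1094.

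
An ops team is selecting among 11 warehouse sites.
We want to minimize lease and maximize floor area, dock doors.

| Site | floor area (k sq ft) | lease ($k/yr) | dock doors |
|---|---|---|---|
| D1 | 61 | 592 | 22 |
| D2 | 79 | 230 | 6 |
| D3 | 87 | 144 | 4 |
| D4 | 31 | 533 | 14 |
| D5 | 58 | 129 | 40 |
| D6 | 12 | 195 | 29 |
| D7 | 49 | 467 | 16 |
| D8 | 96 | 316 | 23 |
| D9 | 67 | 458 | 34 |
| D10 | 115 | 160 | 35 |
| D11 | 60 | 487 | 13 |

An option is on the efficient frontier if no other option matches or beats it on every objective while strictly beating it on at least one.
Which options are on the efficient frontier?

D3, D5, D10

D1: dominated by D8 (floor area 96≥61, lease 316≤592, dock doors 23≥22).
D2: dominated by D10 (floor area 115≥79, lease 160≤230, dock doors 35≥6).
D3: not dominated.
D4: dominated by D5 (floor area 58≥31, lease 129≤533, dock doors 40≥14).
D5: not dominated (best lease).
D6: dominated by D5 (floor area 58≥12, lease 129≤195, dock doors 40≥29).
D7: dominated by D5 (floor area 58≥49, lease 129≤467, dock doors 40≥16).
D8: dominated by D10 (floor area 115≥96, lease 160≤316, dock doors 35≥23).
D9: dominated by D10 (floor area 115≥67, lease 160≤458, dock doors 35≥34).
D10: not dominated (best floor area).
D11: dominated by D8 (floor area 96≥60, lease 316≤487, dock doors 23≥13).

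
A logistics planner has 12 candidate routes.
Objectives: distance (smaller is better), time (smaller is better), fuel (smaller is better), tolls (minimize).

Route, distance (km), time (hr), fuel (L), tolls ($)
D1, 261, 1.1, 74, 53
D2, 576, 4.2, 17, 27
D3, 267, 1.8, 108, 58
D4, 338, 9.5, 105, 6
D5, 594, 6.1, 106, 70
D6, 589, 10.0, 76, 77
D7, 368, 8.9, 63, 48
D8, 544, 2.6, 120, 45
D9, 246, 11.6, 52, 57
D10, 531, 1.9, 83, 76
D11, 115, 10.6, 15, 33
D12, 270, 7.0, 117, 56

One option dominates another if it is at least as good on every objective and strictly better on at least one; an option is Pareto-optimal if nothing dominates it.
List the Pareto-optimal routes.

D1: not dominated (best time).
D2: not dominated.
D3: dominated by D1 (distance 261≤267, time 1.1≤1.8, fuel 74≤108, tolls 53≤58).
D4: not dominated (best tolls).
D5: dominated by D1 (distance 261≤594, time 1.1≤6.1, fuel 74≤106, tolls 53≤70).
D6: dominated by D1 (distance 261≤589, time 1.1≤10.0, fuel 74≤76, tolls 53≤77).
D7: not dominated.
D8: not dominated.
D9: dominated by D11 (distance 115≤246, time 10.6≤11.6, fuel 15≤52, tolls 33≤57).
D10: dominated by D1 (distance 261≤531, time 1.1≤1.9, fuel 74≤83, tolls 53≤76).
D11: not dominated (best distance).
D12: dominated by D1 (distance 261≤270, time 1.1≤7.0, fuel 74≤117, tolls 53≤56).

D1, D2, D4, D7, D8, D11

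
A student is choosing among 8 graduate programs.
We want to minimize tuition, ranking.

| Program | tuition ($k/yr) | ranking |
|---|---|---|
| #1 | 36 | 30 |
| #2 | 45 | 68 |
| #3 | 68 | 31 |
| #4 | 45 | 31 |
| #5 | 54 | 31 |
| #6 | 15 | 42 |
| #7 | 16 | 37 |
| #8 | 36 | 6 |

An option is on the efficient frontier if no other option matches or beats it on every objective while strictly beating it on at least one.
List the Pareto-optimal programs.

#6, #7, #8

#1: dominated by #8 (tuition 36≤36, ranking 6≤30).
#2: dominated by #1 (tuition 36≤45, ranking 30≤68).
#3: dominated by #1 (tuition 36≤68, ranking 30≤31).
#4: dominated by #1 (tuition 36≤45, ranking 30≤31).
#5: dominated by #1 (tuition 36≤54, ranking 30≤31).
#6: not dominated (best tuition).
#7: not dominated.
#8: not dominated (best ranking).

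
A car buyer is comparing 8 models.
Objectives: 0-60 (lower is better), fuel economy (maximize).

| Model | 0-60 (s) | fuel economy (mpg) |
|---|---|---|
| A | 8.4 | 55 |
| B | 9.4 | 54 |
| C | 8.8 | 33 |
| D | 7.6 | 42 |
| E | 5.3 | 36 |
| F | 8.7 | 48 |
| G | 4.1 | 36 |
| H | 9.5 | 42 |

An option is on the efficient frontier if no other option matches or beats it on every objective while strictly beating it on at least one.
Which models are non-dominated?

A: not dominated (best fuel economy).
B: dominated by A (0-60 8.4≤9.4, fuel economy 55≥54).
C: dominated by A (0-60 8.4≤8.8, fuel economy 55≥33).
D: not dominated.
E: dominated by G (0-60 4.1≤5.3, fuel economy 36≥36).
F: dominated by A (0-60 8.4≤8.7, fuel economy 55≥48).
G: not dominated (best 0-60).
H: dominated by A (0-60 8.4≤9.5, fuel economy 55≥42).

A, D, G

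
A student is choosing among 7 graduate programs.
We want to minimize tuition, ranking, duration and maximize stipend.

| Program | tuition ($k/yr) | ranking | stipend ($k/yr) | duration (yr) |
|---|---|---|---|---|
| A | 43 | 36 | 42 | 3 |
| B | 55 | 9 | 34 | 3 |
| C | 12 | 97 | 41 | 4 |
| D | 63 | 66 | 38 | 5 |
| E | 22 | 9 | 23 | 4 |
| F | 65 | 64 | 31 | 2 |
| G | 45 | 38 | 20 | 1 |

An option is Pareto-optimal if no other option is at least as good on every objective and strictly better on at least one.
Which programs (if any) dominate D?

A

A: tuition 43≤63, ranking 36≤66, stipend 42≥38, duration 3≤5 — dominates D.
Others (B, C, E, F, G) are each worse than D on at least one objective.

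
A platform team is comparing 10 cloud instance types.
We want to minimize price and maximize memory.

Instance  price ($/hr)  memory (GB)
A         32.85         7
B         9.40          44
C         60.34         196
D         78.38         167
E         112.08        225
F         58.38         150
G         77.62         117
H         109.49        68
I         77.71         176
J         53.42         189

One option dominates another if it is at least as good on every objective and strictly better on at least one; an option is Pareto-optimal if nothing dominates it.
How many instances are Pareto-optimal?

4

A: dominated by B (price 9.40≤32.85, memory 44≥7).
B: not dominated (best price).
C: not dominated.
D: dominated by C (price 60.34≤78.38, memory 196≥167).
E: not dominated (best memory).
F: dominated by J (price 53.42≤58.38, memory 189≥150).
G: dominated by C (price 60.34≤77.62, memory 196≥117).
H: dominated by C (price 60.34≤109.49, memory 196≥68).
I: dominated by C (price 60.34≤77.71, memory 196≥176).
J: not dominated.
Pareto-optimal: B, C, E, J → 4.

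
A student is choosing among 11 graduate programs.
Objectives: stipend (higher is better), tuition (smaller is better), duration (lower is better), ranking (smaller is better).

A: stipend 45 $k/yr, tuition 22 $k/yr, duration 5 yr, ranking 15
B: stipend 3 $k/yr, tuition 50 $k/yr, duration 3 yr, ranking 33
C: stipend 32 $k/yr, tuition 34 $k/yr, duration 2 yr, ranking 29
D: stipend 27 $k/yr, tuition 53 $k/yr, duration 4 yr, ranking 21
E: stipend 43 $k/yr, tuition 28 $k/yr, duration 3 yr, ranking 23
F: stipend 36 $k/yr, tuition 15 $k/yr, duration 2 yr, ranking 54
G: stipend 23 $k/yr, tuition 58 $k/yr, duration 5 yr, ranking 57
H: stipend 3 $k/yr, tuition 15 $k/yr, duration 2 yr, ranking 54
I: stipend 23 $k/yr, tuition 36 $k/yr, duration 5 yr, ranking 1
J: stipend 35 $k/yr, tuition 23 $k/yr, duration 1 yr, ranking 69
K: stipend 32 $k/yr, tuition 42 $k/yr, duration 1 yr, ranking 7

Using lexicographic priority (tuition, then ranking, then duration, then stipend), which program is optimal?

First minimize tuition: best is 15, kept {F, H}.
Then minimize ranking: best is 54, kept {F, H}.
Then minimize duration: best is 2, kept {F, H}.
Then maximize stipend: best is 36, kept {F}.

F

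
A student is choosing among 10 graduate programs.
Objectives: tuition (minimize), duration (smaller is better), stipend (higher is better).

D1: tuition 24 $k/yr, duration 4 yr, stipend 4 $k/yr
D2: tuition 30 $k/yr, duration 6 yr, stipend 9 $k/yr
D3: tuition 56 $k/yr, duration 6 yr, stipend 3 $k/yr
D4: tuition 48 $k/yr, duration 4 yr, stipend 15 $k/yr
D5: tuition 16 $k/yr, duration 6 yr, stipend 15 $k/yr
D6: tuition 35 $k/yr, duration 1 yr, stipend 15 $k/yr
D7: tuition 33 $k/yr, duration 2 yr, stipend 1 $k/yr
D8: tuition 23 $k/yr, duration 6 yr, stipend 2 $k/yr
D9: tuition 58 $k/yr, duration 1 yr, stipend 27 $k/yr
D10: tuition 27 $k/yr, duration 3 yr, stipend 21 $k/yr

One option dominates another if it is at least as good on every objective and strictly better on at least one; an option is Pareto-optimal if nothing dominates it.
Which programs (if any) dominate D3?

D1: tuition 24≤56, duration 4≤6, stipend 4≥3 — dominates D3.
D2: tuition 30≤56, duration 6≤6, stipend 9≥3 — dominates D3.
D4: tuition 48≤56, duration 4≤6, stipend 15≥3 — dominates D3.
D5: tuition 16≤56, duration 6≤6, stipend 15≥3 — dominates D3.
D6: tuition 35≤56, duration 1≤6, stipend 15≥3 — dominates D3.
D10: tuition 27≤56, duration 3≤6, stipend 21≥3 — dominates D3.
Others (D7, D8, D9) are each worse than D3 on at least one objective.

D1, D2, D4, D5, D6, D10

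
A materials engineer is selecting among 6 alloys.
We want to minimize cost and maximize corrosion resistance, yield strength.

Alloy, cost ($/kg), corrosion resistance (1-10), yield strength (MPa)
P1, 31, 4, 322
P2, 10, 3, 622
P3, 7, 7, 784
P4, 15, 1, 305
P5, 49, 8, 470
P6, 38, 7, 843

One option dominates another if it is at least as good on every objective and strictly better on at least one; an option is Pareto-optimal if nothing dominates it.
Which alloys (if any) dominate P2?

P3

P3: cost 7≤10, corrosion resistance 7≥3, yield strength 784≥622 — dominates P2.
Others (P1, P4, P5, P6) are each worse than P2 on at least one objective.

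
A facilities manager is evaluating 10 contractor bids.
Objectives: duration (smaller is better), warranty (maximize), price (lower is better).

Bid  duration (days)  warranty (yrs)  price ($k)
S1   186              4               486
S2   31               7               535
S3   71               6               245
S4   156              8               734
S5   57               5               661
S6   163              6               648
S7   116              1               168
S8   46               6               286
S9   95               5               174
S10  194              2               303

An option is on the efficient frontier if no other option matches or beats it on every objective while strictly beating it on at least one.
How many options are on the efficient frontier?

6

S1: dominated by S3 (duration 71≤186, warranty 6≥4, price 245≤486).
S2: not dominated (best duration).
S3: not dominated.
S4: not dominated (best warranty).
S5: dominated by S2 (duration 31≤57, warranty 7≥5, price 535≤661).
S6: dominated by S2 (duration 31≤163, warranty 7≥6, price 535≤648).
S7: not dominated (best price).
S8: not dominated.
S9: not dominated.
S10: dominated by S3 (duration 71≤194, warranty 6≥2, price 245≤303).
Pareto-optimal: S2, S3, S4, S7, S8, S9 → 6.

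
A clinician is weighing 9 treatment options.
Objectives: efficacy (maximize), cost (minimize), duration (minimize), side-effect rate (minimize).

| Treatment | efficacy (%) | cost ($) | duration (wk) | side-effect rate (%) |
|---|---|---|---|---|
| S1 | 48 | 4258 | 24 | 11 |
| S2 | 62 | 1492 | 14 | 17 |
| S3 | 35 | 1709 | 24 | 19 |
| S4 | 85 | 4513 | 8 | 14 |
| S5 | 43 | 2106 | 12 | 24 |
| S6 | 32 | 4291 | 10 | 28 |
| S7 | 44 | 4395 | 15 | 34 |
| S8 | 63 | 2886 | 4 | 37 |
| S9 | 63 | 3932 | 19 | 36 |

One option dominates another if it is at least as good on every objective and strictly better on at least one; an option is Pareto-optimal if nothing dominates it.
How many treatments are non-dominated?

7

S1: not dominated (best side-effect rate).
S2: not dominated (best cost).
S3: dominated by S2 (efficacy 62≥35, cost 1492≤1709, duration 14≤24, side-effect rate 17≤19).
S4: not dominated (best efficacy).
S5: not dominated.
S6: not dominated.
S7: dominated by S2 (efficacy 62≥44, cost 1492≤4395, duration 14≤15, side-effect rate 17≤34).
S8: not dominated (best duration).
S9: not dominated.
Pareto-optimal: S1, S2, S4, S5, S6, S8, S9 → 7.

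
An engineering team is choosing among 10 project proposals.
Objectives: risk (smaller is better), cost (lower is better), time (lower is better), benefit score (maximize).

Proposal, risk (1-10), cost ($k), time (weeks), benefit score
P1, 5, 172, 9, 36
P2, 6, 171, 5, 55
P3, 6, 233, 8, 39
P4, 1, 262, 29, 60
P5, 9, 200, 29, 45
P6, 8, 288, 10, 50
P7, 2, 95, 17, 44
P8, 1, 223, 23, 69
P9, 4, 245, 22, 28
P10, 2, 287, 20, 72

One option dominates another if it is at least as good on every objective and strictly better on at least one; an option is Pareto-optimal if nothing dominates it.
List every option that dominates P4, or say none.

P8

P8: risk 1≤1, cost 223≤262, time 23≤29, benefit score 69≥60 — dominates P4.
Others (P1, P2, P3, P5, P6, P7, P9, P10) are each worse than P4 on at least one objective.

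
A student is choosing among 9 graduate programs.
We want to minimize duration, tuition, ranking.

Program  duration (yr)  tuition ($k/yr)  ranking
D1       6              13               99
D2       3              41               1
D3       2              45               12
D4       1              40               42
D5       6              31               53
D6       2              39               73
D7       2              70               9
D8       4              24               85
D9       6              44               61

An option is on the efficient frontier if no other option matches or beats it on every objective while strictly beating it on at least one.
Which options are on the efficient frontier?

D1, D2, D3, D4, D5, D6, D7, D8

D1: not dominated (best tuition).
D2: not dominated (best ranking).
D3: not dominated.
D4: not dominated (best duration).
D5: not dominated.
D6: not dominated.
D7: not dominated.
D8: not dominated.
D9: dominated by D2 (duration 3≤6, tuition 41≤44, ranking 1≤61).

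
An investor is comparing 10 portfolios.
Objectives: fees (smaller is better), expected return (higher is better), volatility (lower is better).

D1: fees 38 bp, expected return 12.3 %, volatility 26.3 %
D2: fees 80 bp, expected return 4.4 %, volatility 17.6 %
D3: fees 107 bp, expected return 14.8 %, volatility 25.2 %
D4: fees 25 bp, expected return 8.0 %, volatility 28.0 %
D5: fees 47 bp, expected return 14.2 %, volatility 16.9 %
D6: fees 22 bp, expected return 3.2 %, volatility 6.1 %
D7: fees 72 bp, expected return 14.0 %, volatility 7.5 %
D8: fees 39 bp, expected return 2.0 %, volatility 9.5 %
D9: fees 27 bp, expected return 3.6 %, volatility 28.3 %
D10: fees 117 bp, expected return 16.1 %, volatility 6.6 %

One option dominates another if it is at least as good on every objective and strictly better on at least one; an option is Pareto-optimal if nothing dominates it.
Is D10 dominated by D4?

No

D4 vs D10: D4 is worse on expected return (8.0 vs 16.1), so it does not dominate D10.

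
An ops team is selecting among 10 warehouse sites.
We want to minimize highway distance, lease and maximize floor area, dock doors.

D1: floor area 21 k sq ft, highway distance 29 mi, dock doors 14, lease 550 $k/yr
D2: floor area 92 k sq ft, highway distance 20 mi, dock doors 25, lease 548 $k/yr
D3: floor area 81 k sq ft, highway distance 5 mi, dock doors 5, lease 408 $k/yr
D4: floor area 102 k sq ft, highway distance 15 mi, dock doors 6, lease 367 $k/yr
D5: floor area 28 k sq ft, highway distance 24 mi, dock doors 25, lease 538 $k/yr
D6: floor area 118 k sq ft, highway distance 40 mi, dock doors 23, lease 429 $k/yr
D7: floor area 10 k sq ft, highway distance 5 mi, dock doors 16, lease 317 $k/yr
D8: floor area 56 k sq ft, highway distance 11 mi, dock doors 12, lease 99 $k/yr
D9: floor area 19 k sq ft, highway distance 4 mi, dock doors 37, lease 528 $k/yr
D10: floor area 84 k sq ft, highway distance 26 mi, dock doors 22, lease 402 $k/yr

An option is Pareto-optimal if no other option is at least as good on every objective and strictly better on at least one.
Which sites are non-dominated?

D2, D3, D4, D5, D6, D7, D8, D9, D10

D1: dominated by D2 (floor area 92≥21, highway distance 20≤29, dock doors 25≥14, lease 548≤550).
D2: not dominated.
D3: not dominated.
D4: not dominated.
D5: not dominated.
D6: not dominated (best floor area).
D7: not dominated.
D8: not dominated (best lease).
D9: not dominated (best highway distance).
D10: not dominated.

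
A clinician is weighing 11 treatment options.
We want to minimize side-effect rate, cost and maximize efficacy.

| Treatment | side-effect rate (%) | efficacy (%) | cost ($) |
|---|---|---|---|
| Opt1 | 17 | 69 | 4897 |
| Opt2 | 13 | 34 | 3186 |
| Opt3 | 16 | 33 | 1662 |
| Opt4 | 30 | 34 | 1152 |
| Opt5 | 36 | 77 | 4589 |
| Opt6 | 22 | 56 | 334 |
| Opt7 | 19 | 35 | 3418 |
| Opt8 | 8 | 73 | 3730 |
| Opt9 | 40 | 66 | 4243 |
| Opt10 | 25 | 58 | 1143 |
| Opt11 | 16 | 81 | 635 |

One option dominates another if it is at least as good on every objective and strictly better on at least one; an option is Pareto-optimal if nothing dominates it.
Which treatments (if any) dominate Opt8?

Opt1: worse on side-effect rate (17 vs 8).
Opt2: worse on side-effect rate (13 vs 8).
Opt3: worse on side-effect rate (16 vs 8).
Opt4: worse on side-effect rate (30 vs 8).
Opt5: worse on side-effect rate (36 vs 8).
Opt6: worse on side-effect rate (22 vs 8).
Opt7: worse on side-effect rate (19 vs 8).
Opt9: worse on side-effect rate (40 vs 8).
Opt10: worse on side-effect rate (25 vs 8).
Opt11: worse on side-effect rate (16 vs 8).
No option dominates Opt8.

none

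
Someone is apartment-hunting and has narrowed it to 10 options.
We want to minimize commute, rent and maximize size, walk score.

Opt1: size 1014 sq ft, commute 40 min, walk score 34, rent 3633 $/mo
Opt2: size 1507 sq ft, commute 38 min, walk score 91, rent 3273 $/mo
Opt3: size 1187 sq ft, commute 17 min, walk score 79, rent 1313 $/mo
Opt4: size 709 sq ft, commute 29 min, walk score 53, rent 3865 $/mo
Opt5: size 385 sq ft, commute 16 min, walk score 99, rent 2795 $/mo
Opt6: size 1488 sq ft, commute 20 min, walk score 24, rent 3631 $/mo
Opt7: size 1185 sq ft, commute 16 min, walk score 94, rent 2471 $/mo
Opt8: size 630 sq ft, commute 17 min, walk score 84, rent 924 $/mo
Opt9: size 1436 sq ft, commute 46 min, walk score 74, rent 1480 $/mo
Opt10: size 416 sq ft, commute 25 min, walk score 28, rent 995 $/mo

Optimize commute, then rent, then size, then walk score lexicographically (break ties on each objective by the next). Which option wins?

First minimize commute: best is 16, kept {Opt5, Opt7}.
Then minimize rent: best is 2471, kept {Opt7}.

Opt7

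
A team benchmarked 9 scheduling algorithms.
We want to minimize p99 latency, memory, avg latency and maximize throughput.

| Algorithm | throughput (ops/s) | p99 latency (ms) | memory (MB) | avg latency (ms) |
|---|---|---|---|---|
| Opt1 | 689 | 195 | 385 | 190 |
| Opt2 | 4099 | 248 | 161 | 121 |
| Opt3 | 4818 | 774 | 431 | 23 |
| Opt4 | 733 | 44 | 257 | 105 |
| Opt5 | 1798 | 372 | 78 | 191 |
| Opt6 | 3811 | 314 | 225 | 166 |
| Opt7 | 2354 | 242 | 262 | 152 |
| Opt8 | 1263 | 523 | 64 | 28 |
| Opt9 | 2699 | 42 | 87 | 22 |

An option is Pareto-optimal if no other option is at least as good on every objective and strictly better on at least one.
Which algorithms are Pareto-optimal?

Opt1: dominated by Opt4 (throughput 733≥689, p99 latency 44≤195, memory 257≤385, avg latency 105≤190).
Opt2: not dominated.
Opt3: not dominated (best throughput).
Opt4: dominated by Opt9 (throughput 2699≥733, p99 latency 42≤44, memory 87≤257, avg latency 22≤105).
Opt5: not dominated.
Opt6: dominated by Opt2 (throughput 4099≥3811, p99 latency 248≤314, memory 161≤225, avg latency 121≤166).
Opt7: dominated by Opt9 (throughput 2699≥2354, p99 latency 42≤242, memory 87≤262, avg latency 22≤152).
Opt8: not dominated (best memory).
Opt9: not dominated (best p99 latency).

Opt2, Opt3, Opt5, Opt8, Opt9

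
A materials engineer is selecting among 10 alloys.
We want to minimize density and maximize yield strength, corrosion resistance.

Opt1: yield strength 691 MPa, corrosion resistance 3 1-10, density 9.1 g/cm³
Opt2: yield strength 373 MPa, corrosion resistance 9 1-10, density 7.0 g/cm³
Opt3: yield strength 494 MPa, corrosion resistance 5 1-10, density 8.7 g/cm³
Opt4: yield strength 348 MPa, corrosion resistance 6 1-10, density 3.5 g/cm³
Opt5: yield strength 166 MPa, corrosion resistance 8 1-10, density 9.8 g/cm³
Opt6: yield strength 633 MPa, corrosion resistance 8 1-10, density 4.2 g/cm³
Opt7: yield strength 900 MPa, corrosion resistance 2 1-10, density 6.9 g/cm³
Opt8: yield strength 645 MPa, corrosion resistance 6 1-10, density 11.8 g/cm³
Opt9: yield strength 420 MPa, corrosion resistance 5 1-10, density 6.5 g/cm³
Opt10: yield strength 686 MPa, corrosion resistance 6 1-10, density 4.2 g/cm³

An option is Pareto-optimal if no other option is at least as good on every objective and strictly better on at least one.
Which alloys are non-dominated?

Opt1: not dominated.
Opt2: not dominated (best corrosion resistance).
Opt3: dominated by Opt6 (yield strength 633≥494, corrosion resistance 8≥5, density 4.2≤8.7).
Opt4: not dominated (best density).
Opt5: dominated by Opt2 (yield strength 373≥166, corrosion resistance 9≥8, density 7.0≤9.8).
Opt6: not dominated.
Opt7: not dominated (best yield strength).
Opt8: dominated by Opt10 (yield strength 686≥645, corrosion resistance 6≥6, density 4.2≤11.8).
Opt9: dominated by Opt6 (yield strength 633≥420, corrosion resistance 8≥5, density 4.2≤6.5).
Opt10: not dominated.

Opt1, Opt2, Opt4, Opt6, Opt7, Opt10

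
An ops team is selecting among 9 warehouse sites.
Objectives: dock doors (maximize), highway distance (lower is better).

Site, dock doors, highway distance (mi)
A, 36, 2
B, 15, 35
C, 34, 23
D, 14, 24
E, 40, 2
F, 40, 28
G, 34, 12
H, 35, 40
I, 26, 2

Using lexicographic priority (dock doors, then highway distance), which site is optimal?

First maximize dock doors: best is 40, kept {E, F}.
Then minimize highway distance: best is 2, kept {E}.

E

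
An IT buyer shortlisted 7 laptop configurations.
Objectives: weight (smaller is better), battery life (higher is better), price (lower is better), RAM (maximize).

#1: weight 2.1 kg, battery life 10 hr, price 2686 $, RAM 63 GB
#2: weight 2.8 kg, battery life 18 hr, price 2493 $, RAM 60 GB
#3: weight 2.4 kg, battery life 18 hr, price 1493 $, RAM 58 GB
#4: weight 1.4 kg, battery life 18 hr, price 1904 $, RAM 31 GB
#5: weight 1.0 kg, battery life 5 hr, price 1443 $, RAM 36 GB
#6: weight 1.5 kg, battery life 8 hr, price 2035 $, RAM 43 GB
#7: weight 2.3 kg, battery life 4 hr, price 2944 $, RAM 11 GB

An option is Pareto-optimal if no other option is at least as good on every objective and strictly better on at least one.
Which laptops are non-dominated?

#1, #2, #3, #4, #5, #6

#1: not dominated (best RAM).
#2: not dominated.
#3: not dominated.
#4: not dominated.
#5: not dominated (best weight).
#6: not dominated.
#7: dominated by #1 (weight 2.1≤2.3, battery life 10≥4, price 2686≤2944, RAM 63≥11).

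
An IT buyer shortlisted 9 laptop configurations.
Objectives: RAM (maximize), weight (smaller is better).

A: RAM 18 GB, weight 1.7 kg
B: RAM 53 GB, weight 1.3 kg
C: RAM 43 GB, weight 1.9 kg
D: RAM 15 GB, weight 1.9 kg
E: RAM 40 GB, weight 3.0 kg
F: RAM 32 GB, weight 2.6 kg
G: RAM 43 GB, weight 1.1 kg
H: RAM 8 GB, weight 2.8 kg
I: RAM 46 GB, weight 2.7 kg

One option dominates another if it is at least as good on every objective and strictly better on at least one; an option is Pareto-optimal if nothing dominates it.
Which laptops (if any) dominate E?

B: RAM 53≥40, weight 1.3≤3.0 — dominates E.
C: RAM 43≥40, weight 1.9≤3.0 — dominates E.
G: RAM 43≥40, weight 1.1≤3.0 — dominates E.
I: RAM 46≥40, weight 2.7≤3.0 — dominates E.
Others (A, D, F, H) are each worse than E on at least one objective.

B, C, G, I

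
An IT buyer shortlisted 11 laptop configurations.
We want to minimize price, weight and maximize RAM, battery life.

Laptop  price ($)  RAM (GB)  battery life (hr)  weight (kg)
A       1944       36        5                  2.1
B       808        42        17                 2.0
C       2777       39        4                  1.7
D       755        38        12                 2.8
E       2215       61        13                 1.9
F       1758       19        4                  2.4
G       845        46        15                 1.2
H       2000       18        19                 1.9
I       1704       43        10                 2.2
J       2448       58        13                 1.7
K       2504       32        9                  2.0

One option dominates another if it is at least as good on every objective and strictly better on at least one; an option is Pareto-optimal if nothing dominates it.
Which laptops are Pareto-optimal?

B, D, E, G, H, J

A: dominated by B (price 808≤1944, RAM 42≥36, battery life 17≥5, weight 2.0≤2.1).
B: not dominated.
C: dominated by G (price 845≤2777, RAM 46≥39, battery life 15≥4, weight 1.2≤1.7).
D: not dominated (best price).
E: not dominated (best RAM).
F: dominated by B (price 808≤1758, RAM 42≥19, battery life 17≥4, weight 2.0≤2.4).
G: not dominated (best weight).
H: not dominated (best battery life).
I: dominated by G (price 845≤1704, RAM 46≥43, battery life 15≥10, weight 1.2≤2.2).
J: not dominated.
K: dominated by B (price 808≤2504, RAM 42≥32, battery life 17≥9, weight 2.0≤2.0).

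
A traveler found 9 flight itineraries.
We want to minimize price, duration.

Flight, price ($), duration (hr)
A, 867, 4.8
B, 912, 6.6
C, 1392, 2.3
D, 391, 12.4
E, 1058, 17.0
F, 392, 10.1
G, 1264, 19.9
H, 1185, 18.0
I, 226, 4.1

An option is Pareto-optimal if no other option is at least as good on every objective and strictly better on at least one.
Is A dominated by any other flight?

I vs A: price 226≤867, duration 4.1≤4.8 — I is at least as good on every objective and strictly better on at least one, so I dominates A.

Yes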